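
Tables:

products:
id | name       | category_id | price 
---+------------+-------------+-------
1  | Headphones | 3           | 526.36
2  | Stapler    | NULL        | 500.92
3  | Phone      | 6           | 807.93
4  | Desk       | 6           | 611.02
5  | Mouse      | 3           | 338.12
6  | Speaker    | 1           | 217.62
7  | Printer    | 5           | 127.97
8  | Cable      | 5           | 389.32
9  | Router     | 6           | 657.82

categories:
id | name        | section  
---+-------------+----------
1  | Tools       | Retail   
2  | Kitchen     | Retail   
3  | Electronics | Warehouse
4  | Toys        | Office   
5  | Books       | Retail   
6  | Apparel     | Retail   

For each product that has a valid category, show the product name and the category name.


INNER JOIN keeps only products rows whose category_id matches an id in categories. Walk through each product:
  - product 1 (Headphones): category_id=3 -> matches Electronics
  - product 2 (Stapler): category_id=NULL, no match -> dropped
  - product 3 (Phone): category_id=6 -> matches Apparel
  - product 4 (Desk): category_id=6 -> matches Apparel
  - product 5 (Mouse): category_id=3 -> matches Electronics
  - product 6 (Speaker): category_id=1 -> matches Tools
  - product 7 (Printer): category_id=5 -> matches Books
  - product 8 (Cable): category_id=5 -> matches Books
  - product 9 (Router): category_id=6 -> matches Apparel
So 1 of 9 rows is dropped.

SQL:
SELECT a.name, b.name AS category
FROM products a
INNER JOIN categories b ON a.category_id = b.id

Result:
name       | category   
-----------+------------
Headphones | Electronics
Phone      | Apparel    
Desk       | Apparel    
Mouse      | Electronics
Speaker    | Tools      
Printer    | Books      
Cable      | Books      
Router     | Apparel    


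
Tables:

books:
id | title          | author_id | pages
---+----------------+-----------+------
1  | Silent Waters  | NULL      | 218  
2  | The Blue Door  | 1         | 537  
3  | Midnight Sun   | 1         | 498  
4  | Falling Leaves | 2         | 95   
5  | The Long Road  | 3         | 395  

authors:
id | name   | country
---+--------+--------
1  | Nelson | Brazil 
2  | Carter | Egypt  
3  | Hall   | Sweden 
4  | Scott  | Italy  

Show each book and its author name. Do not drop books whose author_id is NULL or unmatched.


LEFT JOIN keeps every row from books (the left table); where author_id has no match in authors, the author columns become NULL. Walk through each book:
  - book 1 (Silent Waters): author_id=NULL, no match -> kept with NULL
  - book 2 (The Blue Door): author_id=1 -> matches Nelson
  - book 3 (Midnight Sun): author_id=1 -> matches Nelson
  - book 4 (Falling Leaves): author_id=2 -> matches Carter
  - book 5 (The Long Road): author_id=3 -> matches Hall
All 5 rows appear; 1 has NULL author.

SQL:
SELECT a.title, b.name AS author
FROM books a
LEFT JOIN authors b ON a.author_id = b.id

Result:
title          | author
---------------+-------
Silent Waters  | NULL  
The Blue Door  | Nelson
Midnight Sun   | Nelson
Falling Leaves | Carter
The Long Road  | Hall  


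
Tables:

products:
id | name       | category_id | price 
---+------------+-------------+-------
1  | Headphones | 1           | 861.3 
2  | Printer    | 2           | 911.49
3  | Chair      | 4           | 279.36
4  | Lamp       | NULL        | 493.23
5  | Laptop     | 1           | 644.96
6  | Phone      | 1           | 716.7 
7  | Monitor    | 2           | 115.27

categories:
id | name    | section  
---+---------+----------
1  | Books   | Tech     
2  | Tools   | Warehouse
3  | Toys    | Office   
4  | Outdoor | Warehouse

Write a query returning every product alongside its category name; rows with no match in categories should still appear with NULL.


LEFT JOIN keeps every row from products (the left table); where category_id has no match in categories, the category columns become NULL. Walk through each product:
  - product 1 (Headphones): category_id=1 -> matches Books
  - product 2 (Printer): category_id=2 -> matches Tools
  - product 3 (Chair): category_id=4 -> matches Outdoor
  - product 4 (Lamp): category_id=NULL, no match -> kept with NULL
  - product 5 (Laptop): category_id=1 -> matches Books
  - product 6 (Phone): category_id=1 -> matches Books
  - product 7 (Monitor): category_id=2 -> matches Tools
All 7 rows appear; 1 has NULL category.

SQL:
SELECT a.name, b.name AS category
FROM products a
LEFT JOIN categories b ON a.category_id = b.id

Result:
name       | category
-----------+---------
Headphones | Books   
Printer    | Tools   
Chair      | Outdoor 
Lamp       | NULL    
Laptop     | Books   
Phone      | Books   
Monitor    | Tools   


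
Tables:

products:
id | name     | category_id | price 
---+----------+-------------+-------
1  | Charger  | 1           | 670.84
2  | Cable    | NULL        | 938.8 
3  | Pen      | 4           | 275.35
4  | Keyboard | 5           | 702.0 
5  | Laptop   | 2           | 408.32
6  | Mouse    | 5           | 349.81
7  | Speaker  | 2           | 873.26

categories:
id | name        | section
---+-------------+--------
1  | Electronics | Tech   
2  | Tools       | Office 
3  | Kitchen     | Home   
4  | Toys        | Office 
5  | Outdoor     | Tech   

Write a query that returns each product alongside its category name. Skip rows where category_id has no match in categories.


INNER JOIN keeps only products rows whose category_id matches an id in categories. Walk through each product:
  - product 1 (Charger): category_id=1 -> matches Electronics
  - product 2 (Cable): category_id=NULL, no match -> dropped
  - product 3 (Pen): category_id=4 -> matches Toys
  - product 4 (Keyboard): category_id=5 -> matches Outdoor
  - product 5 (Laptop): category_id=2 -> matches Tools
  - product 6 (Mouse): category_id=5 -> matches Outdoor
  - product 7 (Speaker): category_id=2 -> matches Tools
So 1 of 7 rows is dropped.

SQL:
SELECT a.name, b.name AS category
FROM products a
INNER JOIN categories b ON a.category_id = b.id

Result:
name     | category   
---------+------------
Charger  | Electronics
Pen      | Toys       
Keyboard | Outdoor    
Laptop   | Tools      
Mouse    | Outdoor    
Speaker  | Tools      


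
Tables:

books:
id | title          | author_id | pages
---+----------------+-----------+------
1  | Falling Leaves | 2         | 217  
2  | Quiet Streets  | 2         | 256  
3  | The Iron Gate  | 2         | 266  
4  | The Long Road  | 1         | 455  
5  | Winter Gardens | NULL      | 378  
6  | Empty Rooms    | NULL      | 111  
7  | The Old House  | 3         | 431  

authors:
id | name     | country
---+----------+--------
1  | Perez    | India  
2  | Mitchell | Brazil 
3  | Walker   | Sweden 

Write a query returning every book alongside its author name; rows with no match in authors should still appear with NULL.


LEFT JOIN keeps every row from books (the left table); where author_id has no match in authors, the author columns become NULL. Walk through each book:
  - book 1 (Falling Leaves): author_id=2 -> matches Mitchell
  - book 2 (Quiet Streets): author_id=2 -> matches Mitchell
  - book 3 (The Iron Gate): author_id=2 -> matches Mitchell
  - book 4 (The Long Road): author_id=1 -> matches Perez
  - book 5 (Winter Gardens): author_id=NULL, no match -> kept with NULL
  - book 6 (Empty Rooms): author_id=NULL, no match -> kept with NULL
  - book 7 (The Old House): author_id=3 -> matches Walker
All 7 rows appear; 2 have NULL author.

SQL:
SELECT a.title, b.name AS author
FROM books a
LEFT JOIN authors b ON a.author_id = b.id

Result:
title          | author  
---------------+---------
Falling Leaves | Mitchell
Quiet Streets  | Mitchell
The Iron Gate  | Mitchell
The Long Road  | Perez   
Winter Gardens | NULL    
Empty Rooms    | NULL    
The Old House  | Walker  


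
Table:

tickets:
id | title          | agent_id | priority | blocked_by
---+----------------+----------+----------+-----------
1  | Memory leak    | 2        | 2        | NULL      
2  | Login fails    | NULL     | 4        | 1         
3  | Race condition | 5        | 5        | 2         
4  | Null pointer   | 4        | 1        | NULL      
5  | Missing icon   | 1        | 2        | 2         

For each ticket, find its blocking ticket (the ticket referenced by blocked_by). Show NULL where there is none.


This is a self-join: tickets is joined to a second copy of itself, matching each row's blocked_by to another row's id. Use LEFT JOIN so rows with blocked_by=NULL are kept.
  - ticket 1 (Memory leak): blocked_by=NULL -> NULL
  - ticket 2 (Login fails): blocked_by=1 -> Memory leak
  - ticket 3 (Race condition): blocked_by=2 -> Login fails
  - ticket 4 (Null pointer): blocked_by=NULL -> NULL
  - ticket 5 (Missing icon): blocked_by=2 -> Login fails

SQL:
SELECT a.title AS item, b.title AS blocked_by
FROM tickets a
LEFT JOIN tickets b ON a.blocked_by = b.id

Result:
item           | blocked_by 
---------------+------------
Memory leak    | NULL       
Login fails    | Memory leak
Race condition | Login fails
Null pointer   | NULL       
Missing icon   | Login fails


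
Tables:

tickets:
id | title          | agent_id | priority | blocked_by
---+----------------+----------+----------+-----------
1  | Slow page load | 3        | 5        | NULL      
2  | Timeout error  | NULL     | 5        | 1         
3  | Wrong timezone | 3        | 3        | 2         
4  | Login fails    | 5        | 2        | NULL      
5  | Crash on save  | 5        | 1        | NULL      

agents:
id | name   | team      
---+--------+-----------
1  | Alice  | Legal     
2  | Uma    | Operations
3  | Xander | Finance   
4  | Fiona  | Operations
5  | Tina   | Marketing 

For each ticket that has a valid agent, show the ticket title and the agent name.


INNER JOIN keeps only tickets rows whose agent_id matches an id in agents. Walk through each ticket:
  - ticket 1 (Slow page load): agent_id=3 -> matches Xander
  - ticket 2 (Timeout error): agent_id=NULL, no match -> dropped
  - ticket 3 (Wrong timezone): agent_id=3 -> matches Xander
  - ticket 4 (Login fails): agent_id=5 -> matches Tina
  - ticket 5 (Crash on save): agent_id=5 -> matches Tina
So 1 of 5 rows is dropped.

SQL:
SELECT a.title, b.name AS agent
FROM tickets a
INNER JOIN agents b ON a.agent_id = b.id

Result:
title          | agent 
---------------+-------
Slow page load | Xander
Wrong timezone | Xander
Login fails    | Tina  
Crash on save  | Tina  


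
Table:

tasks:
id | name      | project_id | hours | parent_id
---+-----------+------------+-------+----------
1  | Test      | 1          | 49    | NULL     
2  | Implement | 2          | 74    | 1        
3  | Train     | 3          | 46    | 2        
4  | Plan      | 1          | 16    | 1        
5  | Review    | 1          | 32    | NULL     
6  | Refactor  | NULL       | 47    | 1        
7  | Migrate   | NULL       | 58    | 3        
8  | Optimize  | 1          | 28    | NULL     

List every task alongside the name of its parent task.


This is a self-join: tasks is joined to a second copy of itself, matching each row's parent_id to another row's id. Use LEFT JOIN so rows with parent_id=NULL are kept.
  - task 1 (Test): parent_id=NULL -> NULL
  - task 2 (Implement): parent_id=1 -> Test
  - task 3 (Train): parent_id=2 -> Implement
  - task 4 (Plan): parent_id=1 -> Test
  - task 5 (Review): parent_id=NULL -> NULL
  - task 6 (Refactor): parent_id=1 -> Test
  - task 7 (Migrate): parent_id=3 -> Train
  - task 8 (Optimize): parent_id=NULL -> NULL

SQL:
SELECT a.name AS item, b.name AS parent
FROM tasks a
LEFT JOIN tasks b ON a.parent_id = b.id

Result:
item      | parent   
----------+----------
Test      | NULL     
Implement | Test     
Train     | Implement
Plan      | Test     
Review    | NULL     
Refactor  | Test     
Migrate   | Train    
Optimize  | NULL     


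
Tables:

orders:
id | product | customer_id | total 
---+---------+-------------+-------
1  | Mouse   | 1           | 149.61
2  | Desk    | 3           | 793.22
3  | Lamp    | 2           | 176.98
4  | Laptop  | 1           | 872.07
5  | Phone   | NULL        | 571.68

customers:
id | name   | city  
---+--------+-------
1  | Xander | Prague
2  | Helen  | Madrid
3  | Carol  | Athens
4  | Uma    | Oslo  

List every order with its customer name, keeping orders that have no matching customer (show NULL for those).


LEFT JOIN keeps every row from orders (the left table); where customer_id has no match in customers, the customer columns become NULL. Walk through each order:
  - order 1 (Mouse): customer_id=1 -> matches Xander
  - order 2 (Desk): customer_id=3 -> matches Carol
  - order 3 (Lamp): customer_id=2 -> matches Helen
  - order 4 (Laptop): customer_id=1 -> matches Xander
  - order 5 (Phone): customer_id=NULL, no match -> kept with NULL
All 5 rows appear; 1 has NULL customer.

SQL:
SELECT a.product, b.name AS customer
FROM orders a
LEFT JOIN customers b ON a.customer_id = b.id

Result:
product | customer
--------+---------
Mouse   | Xander  
Desk    | Carol   
Lamp    | Helen   
Laptop  | Xander  
Phone   | NULL    


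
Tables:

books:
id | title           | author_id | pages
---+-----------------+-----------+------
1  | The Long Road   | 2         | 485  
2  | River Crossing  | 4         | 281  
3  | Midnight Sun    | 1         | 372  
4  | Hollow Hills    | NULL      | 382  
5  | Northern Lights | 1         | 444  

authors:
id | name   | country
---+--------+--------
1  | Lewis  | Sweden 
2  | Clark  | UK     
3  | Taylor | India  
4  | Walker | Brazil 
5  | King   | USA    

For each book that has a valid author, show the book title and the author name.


INNER JOIN keeps only books rows whose author_id matches an id in authors. Walk through each book:
  - book 1 (The Long Road): author_id=2 -> matches Clark
  - book 2 (River Crossing): author_id=4 -> matches Walker
  - book 3 (Midnight Sun): author_id=1 -> matches Lewis
  - book 4 (Hollow Hills): author_id=NULL, no match -> dropped
  - book 5 (Northern Lights): author_id=1 -> matches Lewis
So 1 of 5 rows is dropped.

SQL:
SELECT a.title, b.name AS author
FROM books a
INNER JOIN authors b ON a.author_id = b.id

Result:
title           | author
----------------+-------
The Long Road   | Clark 
River Crossing  | Walker
Midnight Sun    | Lewis 
Northern Lights | Lewis 


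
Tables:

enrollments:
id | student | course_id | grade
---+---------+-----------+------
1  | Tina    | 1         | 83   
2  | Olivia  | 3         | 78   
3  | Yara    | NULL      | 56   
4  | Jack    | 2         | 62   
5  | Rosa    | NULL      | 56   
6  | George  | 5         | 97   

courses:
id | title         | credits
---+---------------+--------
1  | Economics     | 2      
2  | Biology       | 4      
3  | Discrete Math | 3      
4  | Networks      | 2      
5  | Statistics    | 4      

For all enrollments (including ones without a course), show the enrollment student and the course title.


LEFT JOIN keeps every row from enrollments (the left table); where course_id has no match in courses, the course columns become NULL. Walk through each enrollment:
  - enrollment 1 (Tina): course_id=1 -> matches Economics
  - enrollment 2 (Olivia): course_id=3 -> matches Discrete Math
  - enrollment 3 (Yara): course_id=NULL, no match -> kept with NULL
  - enrollment 4 (Jack): course_id=2 -> matches Biology
  - enrollment 5 (Rosa): course_id=NULL, no match -> kept with NULL
  - enrollment 6 (George): course_id=5 -> matches Statistics
All 6 rows appear; 2 have NULL course.

SQL:
SELECT a.student, b.title AS course
FROM enrollments a
LEFT JOIN courses b ON a.course_id = b.id

Result:
student | course       
--------+--------------
Tina    | Economics    
Olivia  | Discrete Math
Yara    | NULL         
Jack    | Biology      
Rosa    | NULL         
George  | Statistics   


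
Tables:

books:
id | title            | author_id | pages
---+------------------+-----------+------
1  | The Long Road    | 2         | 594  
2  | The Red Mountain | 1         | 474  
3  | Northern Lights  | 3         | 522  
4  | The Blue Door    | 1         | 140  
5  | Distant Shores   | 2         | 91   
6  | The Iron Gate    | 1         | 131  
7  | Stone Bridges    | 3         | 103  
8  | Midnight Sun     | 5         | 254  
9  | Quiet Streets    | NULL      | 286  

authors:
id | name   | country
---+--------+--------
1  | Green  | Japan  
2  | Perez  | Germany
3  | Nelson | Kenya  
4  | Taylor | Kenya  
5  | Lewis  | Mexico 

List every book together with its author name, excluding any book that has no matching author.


INNER JOIN keeps only books rows whose author_id matches an id in authors. Walk through each book:
  - book 1 (The Long Road): author_id=2 -> matches Perez
  - book 2 (The Red Mountain): author_id=1 -> matches Green
  - book 3 (Northern Lights): author_id=3 -> matches Nelson
  - book 4 (The Blue Door): author_id=1 -> matches Green
  - book 5 (Distant Shores): author_id=2 -> matches Perez
  - book 6 (The Iron Gate): author_id=1 -> matches Green
  - book 7 (Stone Bridges): author_id=3 -> matches Nelson
  - book 8 (Midnight Sun): author_id=5 -> matches Lewis
  - book 9 (Quiet Streets): author_id=NULL, no match -> dropped
So 1 of 9 rows is dropped.

SQL:
SELECT a.title, b.name AS author
FROM books a
INNER JOIN authors b ON a.author_id = b.id

Result:
title            | author
-----------------+-------
The Long Road    | Perez 
The Red Mountain | Green 
Northern Lights  | Nelson
The Blue Door    | Green 
Distant Shores   | Perez 
The Iron Gate    | Green 
Stone Bridges    | Nelson
Midnight Sun     | Lewis 


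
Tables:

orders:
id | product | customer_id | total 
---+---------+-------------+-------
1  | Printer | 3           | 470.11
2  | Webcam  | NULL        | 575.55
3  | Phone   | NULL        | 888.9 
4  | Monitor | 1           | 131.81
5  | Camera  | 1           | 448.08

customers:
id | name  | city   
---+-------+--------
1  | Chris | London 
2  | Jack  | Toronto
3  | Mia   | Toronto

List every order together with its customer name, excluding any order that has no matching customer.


INNER JOIN keeps only orders rows whose customer_id matches an id in customers. Walk through each order:
  - order 1 (Printer): customer_id=3 -> matches Mia
  - order 2 (Webcam): customer_id=NULL, no match -> dropped
  - order 3 (Phone): customer_id=NULL, no match -> dropped
  - order 4 (Monitor): customer_id=1 -> matches Chris
  - order 5 (Camera): customer_id=1 -> matches Chris
So 2 of 5 rows are dropped.

SQL:
SELECT a.product, b.name AS customer
FROM orders a
INNER JOIN customers b ON a.customer_id = b.id

Result:
product | customer
--------+---------
Printer | Mia     
Monitor | Chris   
Camera  | Chris   


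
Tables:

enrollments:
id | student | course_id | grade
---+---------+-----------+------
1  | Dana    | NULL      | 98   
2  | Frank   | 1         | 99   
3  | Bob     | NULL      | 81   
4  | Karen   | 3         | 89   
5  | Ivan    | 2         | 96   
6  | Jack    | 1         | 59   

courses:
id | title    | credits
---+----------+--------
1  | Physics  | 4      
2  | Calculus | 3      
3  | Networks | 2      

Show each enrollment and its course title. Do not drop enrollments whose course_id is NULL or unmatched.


LEFT JOIN keeps every row from enrollments (the left table); where course_id has no match in courses, the course columns become NULL. Walk through each enrollment:
  - enrollment 1 (Dana): course_id=NULL, no match -> kept with NULL
  - enrollment 2 (Frank): course_id=1 -> matches Physics
  - enrollment 3 (Bob): course_id=NULL, no match -> kept with NULL
  - enrollment 4 (Karen): course_id=3 -> matches Networks
  - enrollment 5 (Ivan): course_id=2 -> matches Calculus
  - enrollment 6 (Jack): course_id=1 -> matches Physics
All 6 rows appear; 2 have NULL course.

SQL:
SELECT a.student, b.title AS course
FROM enrollments a
LEFT JOIN courses b ON a.course_id = b.id

Result:
student | course  
--------+---------
Dana    | NULL    
Frank   | Physics 
Bob     | NULL    
Karen   | Networks
Ivan    | Calculus
Jack    | Physics 


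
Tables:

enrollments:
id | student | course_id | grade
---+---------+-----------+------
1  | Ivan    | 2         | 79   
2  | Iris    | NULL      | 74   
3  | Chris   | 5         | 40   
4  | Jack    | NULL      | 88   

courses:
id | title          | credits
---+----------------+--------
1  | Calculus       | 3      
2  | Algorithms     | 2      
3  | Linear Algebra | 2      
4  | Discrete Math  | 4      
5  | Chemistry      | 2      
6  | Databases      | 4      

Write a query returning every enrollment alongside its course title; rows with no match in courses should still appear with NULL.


LEFT JOIN keeps every row from enrollments (the left table); where course_id has no match in courses, the course columns become NULL. Walk through each enrollment:
  - enrollment 1 (Ivan): course_id=2 -> matches Algorithms
  - enrollment 2 (Iris): course_id=NULL, no match -> kept with NULL
  - enrollment 3 (Chris): course_id=5 -> matches Chemistry
  - enrollment 4 (Jack): course_id=NULL, no match -> kept with NULL
All 4 rows appear; 2 have NULL course.

SQL:
SELECT a.student, b.title AS course
FROM enrollments a
LEFT JOIN courses b ON a.course_id = b.id

Result:
student | course    
--------+-----------
Ivan    | Algorithms
Iris    | NULL      
Chris   | Chemistry 
Jack    | NULL      


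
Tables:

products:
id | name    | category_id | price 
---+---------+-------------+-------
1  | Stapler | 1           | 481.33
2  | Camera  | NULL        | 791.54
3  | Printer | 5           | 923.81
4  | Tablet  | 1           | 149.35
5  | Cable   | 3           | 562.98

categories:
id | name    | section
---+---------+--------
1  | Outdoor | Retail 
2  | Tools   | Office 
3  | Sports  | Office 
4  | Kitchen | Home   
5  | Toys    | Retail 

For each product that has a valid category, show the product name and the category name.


INNER JOIN keeps only products rows whose category_id matches an id in categories. Walk through each product:
  - product 1 (Stapler): category_id=1 -> matches Outdoor
  - product 2 (Camera): category_id=NULL, no match -> dropped
  - product 3 (Printer): category_id=5 -> matches Toys
  - product 4 (Tablet): category_id=1 -> matches Outdoor
  - product 5 (Cable): category_id=3 -> matches Sports
So 1 of 5 rows is dropped.

SQL:
SELECT a.name, b.name AS category
FROM products a
INNER JOIN categories b ON a.category_id = b.id

Result:
name    | category
--------+---------
Stapler | Outdoor 
Printer | Toys    
Tablet  | Outdoor 
Cable   | Sports  


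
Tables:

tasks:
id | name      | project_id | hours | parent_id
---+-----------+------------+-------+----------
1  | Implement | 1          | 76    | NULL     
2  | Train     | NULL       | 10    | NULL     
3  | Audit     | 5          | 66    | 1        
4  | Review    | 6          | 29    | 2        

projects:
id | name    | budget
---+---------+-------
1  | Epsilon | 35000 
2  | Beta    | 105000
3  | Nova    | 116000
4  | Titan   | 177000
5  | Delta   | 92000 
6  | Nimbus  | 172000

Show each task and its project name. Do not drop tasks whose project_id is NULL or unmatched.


LEFT JOIN keeps every row from tasks (the left table); where project_id has no match in projects, the project columns become NULL. Walk through each task:
  - task 1 (Implement): project_id=1 -> matches Epsilon
  - task 2 (Train): project_id=NULL, no match -> kept with NULL
  - task 3 (Audit): project_id=5 -> matches Delta
  - task 4 (Review): project_id=6 -> matches Nimbus
All 4 rows appear; 1 has NULL project.

SQL:
SELECT a.name, b.name AS project
FROM tasks a
LEFT JOIN projects b ON a.project_id = b.id

Result:
name      | project
----------+--------
Implement | Epsilon
Train     | NULL   
Audit     | Delta  
Review    | Nimbus 


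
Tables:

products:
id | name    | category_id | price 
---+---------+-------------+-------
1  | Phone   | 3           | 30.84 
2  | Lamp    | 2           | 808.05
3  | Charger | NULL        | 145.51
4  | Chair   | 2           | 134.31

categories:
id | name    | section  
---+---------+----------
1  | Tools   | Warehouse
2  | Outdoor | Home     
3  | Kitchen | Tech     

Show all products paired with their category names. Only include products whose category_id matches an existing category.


INNER JOIN keeps only products rows whose category_id matches an id in categories. Walk through each product:
  - product 1 (Phone): category_id=3 -> matches Kitchen
  - product 2 (Lamp): category_id=2 -> matches Outdoor
  - product 3 (Charger): category_id=NULL, no match -> dropped
  - product 4 (Chair): category_id=2 -> matches Outdoor
So 1 of 4 rows is dropped.

SQL:
SELECT a.name, b.name AS category
FROM products a
INNER JOIN categories b ON a.category_id = b.id

Result:
name  | category
------+---------
Phone | Kitchen 
Lamp  | Outdoor 
Chair | Outdoor 


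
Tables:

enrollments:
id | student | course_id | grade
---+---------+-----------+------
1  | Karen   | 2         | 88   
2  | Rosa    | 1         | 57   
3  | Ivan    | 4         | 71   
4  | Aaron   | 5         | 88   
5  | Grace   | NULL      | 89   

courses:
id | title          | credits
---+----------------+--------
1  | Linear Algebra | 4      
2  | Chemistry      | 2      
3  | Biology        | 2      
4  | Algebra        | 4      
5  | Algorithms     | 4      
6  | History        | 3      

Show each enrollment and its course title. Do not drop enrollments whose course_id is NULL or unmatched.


LEFT JOIN keeps every row from enrollments (the left table); where course_id has no match in courses, the course columns become NULL. Walk through each enrollment:
  - enrollment 1 (Karen): course_id=2 -> matches Chemistry
  - enrollment 2 (Rosa): course_id=1 -> matches Linear Algebra
  - enrollment 3 (Ivan): course_id=4 -> matches Algebra
  - enrollment 4 (Aaron): course_id=5 -> matches Algorithms
  - enrollment 5 (Grace): course_id=NULL, no match -> kept with NULL
All 5 rows appear; 1 has NULL course.

SQL:
SELECT a.student, b.title AS course
FROM enrollments a
LEFT JOIN courses b ON a.course_id = b.id

Result:
student | course        
--------+---------------
Karen   | Chemistry     
Rosa    | Linear Algebra
Ivan    | Algebra       
Aaron   | Algorithms    
Grace   | NULL          


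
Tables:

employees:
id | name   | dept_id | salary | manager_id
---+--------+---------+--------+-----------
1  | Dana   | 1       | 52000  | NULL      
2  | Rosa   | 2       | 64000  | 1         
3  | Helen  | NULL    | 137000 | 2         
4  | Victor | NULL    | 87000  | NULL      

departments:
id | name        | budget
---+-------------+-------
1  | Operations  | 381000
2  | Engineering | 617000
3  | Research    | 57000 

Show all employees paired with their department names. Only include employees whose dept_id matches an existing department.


INNER JOIN keeps only employees rows whose dept_id matches an id in departments. Walk through each employee:
  - employee 1 (Dana): dept_id=1 -> matches Operations
  - employee 2 (Rosa): dept_id=2 -> matches Engineering
  - employee 3 (Helen): dept_id=NULL, no match -> dropped
  - employee 4 (Victor): dept_id=NULL, no match -> dropped
So 2 of 4 rows are dropped.

SQL:
SELECT a.name, b.name AS department
FROM employees a
INNER JOIN departments b ON a.dept_id = b.id

Result:
name | department 
-----+------------
Dana | Operations 
Rosa | Engineering


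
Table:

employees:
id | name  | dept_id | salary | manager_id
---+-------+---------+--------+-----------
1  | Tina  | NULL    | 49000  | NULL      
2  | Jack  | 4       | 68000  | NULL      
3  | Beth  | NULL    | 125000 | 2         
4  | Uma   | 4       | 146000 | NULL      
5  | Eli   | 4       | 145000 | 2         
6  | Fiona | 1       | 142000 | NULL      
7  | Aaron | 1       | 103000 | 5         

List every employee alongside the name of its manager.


This is a self-join: employees is joined to a second copy of itself, matching each row's manager_id to another row's id. Use LEFT JOIN so rows with manager_id=NULL are kept.
  - employee 1 (Tina): manager_id=NULL -> NULL
  - employee 2 (Jack): manager_id=NULL -> NULL
  - employee 3 (Beth): manager_id=2 -> Jack
  - employee 4 (Uma): manager_id=NULL -> NULL
  - employee 5 (Eli): manager_id=2 -> Jack
  - employee 6 (Fiona): manager_id=NULL -> NULL
  - employee 7 (Aaron): manager_id=5 -> Eli

SQL:
SELECT a.name AS item, b.name AS manager
FROM employees a
LEFT JOIN employees b ON a.manager_id = b.id

Result:
item  | manager
------+--------
Tina  | NULL   
Jack  | NULL   
Beth  | Jack   
Uma   | NULL   
Eli   | Jack   
Fiona | NULL   
Aaron | Eli    


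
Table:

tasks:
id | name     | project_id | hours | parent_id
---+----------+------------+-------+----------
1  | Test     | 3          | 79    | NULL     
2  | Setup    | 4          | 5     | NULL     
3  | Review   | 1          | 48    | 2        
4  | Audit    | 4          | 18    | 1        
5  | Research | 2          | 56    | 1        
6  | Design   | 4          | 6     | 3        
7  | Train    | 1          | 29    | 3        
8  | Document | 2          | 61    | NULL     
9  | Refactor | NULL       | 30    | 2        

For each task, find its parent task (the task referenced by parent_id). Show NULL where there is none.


This is a self-join: tasks is joined to a second copy of itself, matching each row's parent_id to another row's id. Use LEFT JOIN so rows with parent_id=NULL are kept.
  - task 1 (Test): parent_id=NULL -> NULL
  - task 2 (Setup): parent_id=NULL -> NULL
  - task 3 (Review): parent_id=2 -> Setup
  - task 4 (Audit): parent_id=1 -> Test
  - task 5 (Research): parent_id=1 -> Test
  - task 6 (Design): parent_id=3 -> Review
  - task 7 (Train): parent_id=3 -> Review
  - task 8 (Document): parent_id=NULL -> NULL
  - task 9 (Refactor): parent_id=2 -> Setup

SQL:
SELECT a.name AS item, b.name AS parent
FROM tasks a
LEFT JOIN tasks b ON a.parent_id = b.id

Result:
item     | parent
---------+-------
Test     | NULL  
Setup    | NULL  
Review   | Setup 
Audit    | Test  
Research | Test  
Design   | Review
Train    | Review
Document | NULL  
Refactor | Setup 


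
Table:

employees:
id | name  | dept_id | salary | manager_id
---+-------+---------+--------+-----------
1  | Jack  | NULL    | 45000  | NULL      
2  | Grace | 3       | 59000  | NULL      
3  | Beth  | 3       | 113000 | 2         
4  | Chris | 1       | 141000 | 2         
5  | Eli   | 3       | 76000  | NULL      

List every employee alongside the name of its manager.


This is a self-join: employees is joined to a second copy of itself, matching each row's manager_id to another row's id. Use LEFT JOIN so rows with manager_id=NULL are kept.
  - employee 1 (Jack): manager_id=NULL -> NULL
  - employee 2 (Grace): manager_id=NULL -> NULL
  - employee 3 (Beth): manager_id=2 -> Grace
  - employee 4 (Chris): manager_id=2 -> Grace
  - employee 5 (Eli): manager_id=NULL -> NULL

SQL:
SELECT a.name AS item, b.name AS manager
FROM employees a
LEFT JOIN employees b ON a.manager_id = b.id

Result:
item  | manager
------+--------
Jack  | NULL   
Grace | NULL   
Beth  | Grace  
Chris | Grace  
Eli   | NULL   


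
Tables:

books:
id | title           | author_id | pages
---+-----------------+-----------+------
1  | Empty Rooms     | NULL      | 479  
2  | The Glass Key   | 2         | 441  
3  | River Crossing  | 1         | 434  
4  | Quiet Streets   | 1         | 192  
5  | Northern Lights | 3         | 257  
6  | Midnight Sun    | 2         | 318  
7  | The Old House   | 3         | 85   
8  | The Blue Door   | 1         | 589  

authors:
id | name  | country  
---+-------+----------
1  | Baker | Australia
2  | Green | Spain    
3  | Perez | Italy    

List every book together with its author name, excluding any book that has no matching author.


INNER JOIN keeps only books rows whose author_id matches an id in authors. Walk through each book:
  - book 1 (Empty Rooms): author_id=NULL, no match -> dropped
  - book 2 (The Glass Key): author_id=2 -> matches Green
  - book 3 (River Crossing): author_id=1 -> matches Baker
  - book 4 (Quiet Streets): author_id=1 -> matches Baker
  - book 5 (Northern Lights): author_id=3 -> matches Perez
  - book 6 (Midnight Sun): author_id=2 -> matches Green
  - book 7 (The Old House): author_id=3 -> matches Perez
  - book 8 (The Blue Door): author_id=1 -> matches Baker
So 1 of 8 rows is dropped.

SQL:
SELECT a.title, b.name AS author
FROM books a
INNER JOIN authors b ON a.author_id = b.id

Result:
title           | author
----------------+-------
The Glass Key   | Green 
River Crossing  | Baker 
Quiet Streets   | Baker 
Northern Lights | Perez 
Midnight Sun    | Green 
The Old House   | Perez 
The Blue Door   | Baker 


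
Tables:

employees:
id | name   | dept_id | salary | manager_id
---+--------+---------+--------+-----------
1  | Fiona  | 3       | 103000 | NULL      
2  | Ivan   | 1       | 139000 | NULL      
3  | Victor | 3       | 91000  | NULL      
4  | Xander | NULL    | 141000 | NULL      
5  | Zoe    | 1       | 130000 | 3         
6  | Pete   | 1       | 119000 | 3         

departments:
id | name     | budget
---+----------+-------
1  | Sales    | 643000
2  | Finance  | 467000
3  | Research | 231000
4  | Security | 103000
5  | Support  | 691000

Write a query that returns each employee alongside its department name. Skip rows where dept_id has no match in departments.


INNER JOIN keeps only employees rows whose dept_id matches an id in departments. Walk through each employee:
  - employee 1 (Fiona): dept_id=3 -> matches Research
  - employee 2 (Ivan): dept_id=1 -> matches Sales
  - employee 3 (Victor): dept_id=3 -> matches Research
  - employee 4 (Xander): dept_id=NULL, no match -> dropped
  - employee 5 (Zoe): dept_id=1 -> matches Sales
  - employee 6 (Pete): dept_id=1 -> matches Sales
So 1 of 6 rows is dropped.

SQL:
SELECT a.name, b.name AS department
FROM employees a
INNER JOIN departments b ON a.dept_id = b.id

Result:
name   | department
-------+-----------
Fiona  | Research  
Ivan   | Sales     
Victor | Research  
Zoe    | Sales     
Pete   | Sales     


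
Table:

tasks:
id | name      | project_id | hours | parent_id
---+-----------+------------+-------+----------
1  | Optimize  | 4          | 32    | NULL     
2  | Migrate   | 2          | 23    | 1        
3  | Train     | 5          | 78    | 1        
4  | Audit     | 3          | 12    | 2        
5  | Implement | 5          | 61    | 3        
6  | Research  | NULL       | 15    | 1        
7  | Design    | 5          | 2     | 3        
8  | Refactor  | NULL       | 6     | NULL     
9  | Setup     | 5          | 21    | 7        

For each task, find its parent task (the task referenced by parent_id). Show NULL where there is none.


This is a self-join: tasks is joined to a second copy of itself, matching each row's parent_id to another row's id. Use LEFT JOIN so rows with parent_id=NULL are kept.
  - task 1 (Optimize): parent_id=NULL -> NULL
  - task 2 (Migrate): parent_id=1 -> Optimize
  - task 3 (Train): parent_id=1 -> Optimize
  - task 4 (Audit): parent_id=2 -> Migrate
  - task 5 (Implement): parent_id=3 -> Train
  - task 6 (Research): parent_id=1 -> Optimize
  - task 7 (Design): parent_id=3 -> Train
  - task 8 (Refactor): parent_id=NULL -> NULL
  - task 9 (Setup): parent_id=7 -> Design

SQL:
SELECT a.name AS item, b.name AS parent
FROM tasks a
LEFT JOIN tasks b ON a.parent_id = b.id

Result:
item      | parent  
----------+---------
Optimize  | NULL    
Migrate   | Optimize
Train     | Optimize
Audit     | Migrate 
Implement | Train   
Research  | Optimize
Design    | Train   
Refactor  | NULL    
Setup     | Design  


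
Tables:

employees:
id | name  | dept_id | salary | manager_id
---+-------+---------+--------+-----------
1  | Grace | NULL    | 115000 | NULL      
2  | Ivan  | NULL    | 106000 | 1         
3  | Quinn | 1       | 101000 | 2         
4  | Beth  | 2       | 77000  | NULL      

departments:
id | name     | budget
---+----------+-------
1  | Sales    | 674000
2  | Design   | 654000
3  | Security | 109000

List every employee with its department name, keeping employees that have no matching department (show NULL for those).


LEFT JOIN keeps every row from employees (the left table); where dept_id has no match in departments, the department columns become NULL. Walk through each employee:
  - employee 1 (Grace): dept_id=NULL, no match -> kept with NULL
  - employee 2 (Ivan): dept_id=NULL, no match -> kept with NULL
  - employee 3 (Quinn): dept_id=1 -> matches Sales
  - employee 4 (Beth): dept_id=2 -> matches Design
All 4 rows appear; 2 have NULL department.

SQL:
SELECT a.name, b.name AS department
FROM employees a
LEFT JOIN departments b ON a.dept_id = b.id

Result:
name  | department
------+-----------
Grace | NULL      
Ivan  | NULL      
Quinn | Sales     
Beth  | Design    


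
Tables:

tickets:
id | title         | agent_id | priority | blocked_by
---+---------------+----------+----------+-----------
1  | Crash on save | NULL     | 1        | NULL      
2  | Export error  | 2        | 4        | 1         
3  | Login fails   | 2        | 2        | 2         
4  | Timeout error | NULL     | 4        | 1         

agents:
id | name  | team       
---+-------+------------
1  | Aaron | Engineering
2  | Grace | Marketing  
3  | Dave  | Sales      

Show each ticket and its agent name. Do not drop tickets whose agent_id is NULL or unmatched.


LEFT JOIN keeps every row from tickets (the left table); where agent_id has no match in agents, the agent columns become NULL. Walk through each ticket:
  - ticket 1 (Crash on save): agent_id=NULL, no match -> kept with NULL
  - ticket 2 (Export error): agent_id=2 -> matches Grace
  - ticket 3 (Login fails): agent_id=2 -> matches Grace
  - ticket 4 (Timeout error): agent_id=NULL, no match -> kept with NULL
All 4 rows appear; 2 have NULL agent.

SQL:
SELECT a.title, b.name AS agent
FROM tickets a
LEFT JOIN agents b ON a.agent_id = b.id

Result:
title         | agent
--------------+------
Crash on save | NULL 
Export error  | Grace
Login fails   | Grace
Timeout error | NULL 


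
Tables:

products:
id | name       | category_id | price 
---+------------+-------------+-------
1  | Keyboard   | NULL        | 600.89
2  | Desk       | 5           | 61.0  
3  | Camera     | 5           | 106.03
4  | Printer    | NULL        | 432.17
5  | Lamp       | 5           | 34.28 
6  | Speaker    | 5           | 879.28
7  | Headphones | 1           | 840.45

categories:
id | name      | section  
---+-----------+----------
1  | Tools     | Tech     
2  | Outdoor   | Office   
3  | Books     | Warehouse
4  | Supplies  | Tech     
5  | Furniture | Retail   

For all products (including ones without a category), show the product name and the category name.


LEFT JOIN keeps every row from products (the left table); where category_id has no match in categories, the category columns become NULL. Walk through each product:
  - product 1 (Keyboard): category_id=NULL, no match -> kept with NULL
  - product 2 (Desk): category_id=5 -> matches Furniture
  - product 3 (Camera): category_id=5 -> matches Furniture
  - product 4 (Printer): category_id=NULL, no match -> kept with NULL
  - product 5 (Lamp): category_id=5 -> matches Furniture
  - product 6 (Speaker): category_id=5 -> matches Furniture
  - product 7 (Headphones): category_id=1 -> matches Tools
All 7 rows appear; 2 have NULL category.

SQL:
SELECT a.name, b.name AS category
FROM products a
LEFT JOIN categories b ON a.category_id = b.id

Result:
name       | category 
-----------+----------
Keyboard   | NULL     
Desk       | Furniture
Camera     | Furniture
Printer    | NULL     
Lamp       | Furniture
Speaker    | Furniture
Headphones | Tools    


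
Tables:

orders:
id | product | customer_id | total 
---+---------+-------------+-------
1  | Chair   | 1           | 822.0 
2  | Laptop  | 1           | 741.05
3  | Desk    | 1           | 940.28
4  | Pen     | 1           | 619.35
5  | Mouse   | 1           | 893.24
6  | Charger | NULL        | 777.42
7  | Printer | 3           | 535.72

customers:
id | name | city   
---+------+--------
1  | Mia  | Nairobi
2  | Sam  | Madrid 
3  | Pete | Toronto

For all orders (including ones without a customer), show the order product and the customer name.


LEFT JOIN keeps every row from orders (the left table); where customer_id has no match in customers, the customer columns become NULL. Walk through each order:
  - order 1 (Chair): customer_id=1 -> matches Mia
  - order 2 (Laptop): customer_id=1 -> matches Mia
  - order 3 (Desk): customer_id=1 -> matches Mia
  - order 4 (Pen): customer_id=1 -> matches Mia
  - order 5 (Mouse): customer_id=1 -> matches Mia
  - order 6 (Charger): customer_id=NULL, no match -> kept with NULL
  - order 7 (Printer): customer_id=3 -> matches Pete
All 7 rows appear; 1 has NULL customer.

SQL:
SELECT a.product, b.name AS customer
FROM orders a
LEFT JOIN customers b ON a.customer_id = b.id

Result:
product | customer
--------+---------
Chair   | Mia     
Laptop  | Mia     
Desk    | Mia     
Pen     | Mia     
Mouse   | Mia     
Charger | NULL    
Printer | Pete    
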